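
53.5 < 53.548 True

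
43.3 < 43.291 False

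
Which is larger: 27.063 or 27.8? 27.8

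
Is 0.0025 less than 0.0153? Yes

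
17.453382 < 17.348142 False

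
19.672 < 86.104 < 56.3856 False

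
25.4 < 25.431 True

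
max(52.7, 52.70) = 52.70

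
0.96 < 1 True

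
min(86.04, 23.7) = 23.7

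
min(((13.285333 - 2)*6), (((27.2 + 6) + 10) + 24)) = 67.2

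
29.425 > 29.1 True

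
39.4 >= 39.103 True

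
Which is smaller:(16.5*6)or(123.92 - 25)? (123.92 - 25)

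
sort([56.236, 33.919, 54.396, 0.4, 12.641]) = [0.4, 12.641, 33.919, 54.396, 56.236]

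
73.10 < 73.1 False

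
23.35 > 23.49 False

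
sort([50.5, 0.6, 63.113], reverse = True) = [63.113, 50.5, 0.6]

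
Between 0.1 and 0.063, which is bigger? 0.1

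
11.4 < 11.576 True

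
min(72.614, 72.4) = 72.4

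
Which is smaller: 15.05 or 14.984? 14.984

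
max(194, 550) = 550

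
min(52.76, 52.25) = 52.25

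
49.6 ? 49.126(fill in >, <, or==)>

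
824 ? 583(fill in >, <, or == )>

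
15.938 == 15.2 False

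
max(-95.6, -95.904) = -95.6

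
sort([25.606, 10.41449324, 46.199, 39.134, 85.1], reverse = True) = [85.1, 46.199, 39.134, 25.606, 10.41449324]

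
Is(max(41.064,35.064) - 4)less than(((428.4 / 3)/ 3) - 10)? Yes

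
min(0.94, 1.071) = 0.94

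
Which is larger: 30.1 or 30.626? 30.626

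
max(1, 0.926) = 1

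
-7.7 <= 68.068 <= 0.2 False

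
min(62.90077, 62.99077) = 62.90077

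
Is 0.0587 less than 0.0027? No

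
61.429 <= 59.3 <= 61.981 False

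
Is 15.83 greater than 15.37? Yes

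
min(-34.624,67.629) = -34.624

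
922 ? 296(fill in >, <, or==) >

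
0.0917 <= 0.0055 False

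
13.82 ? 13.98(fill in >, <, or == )<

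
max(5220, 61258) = 61258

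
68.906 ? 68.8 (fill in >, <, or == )>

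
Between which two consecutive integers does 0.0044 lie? 0 and 1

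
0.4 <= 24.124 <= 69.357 True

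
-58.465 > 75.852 False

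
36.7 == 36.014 False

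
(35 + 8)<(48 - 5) False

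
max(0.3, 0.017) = 0.3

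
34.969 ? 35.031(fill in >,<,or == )<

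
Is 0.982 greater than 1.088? No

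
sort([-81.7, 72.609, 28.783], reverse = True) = [72.609, 28.783, -81.7]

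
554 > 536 True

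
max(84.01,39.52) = 84.01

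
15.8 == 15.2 False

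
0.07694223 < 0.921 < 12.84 True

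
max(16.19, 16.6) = 16.6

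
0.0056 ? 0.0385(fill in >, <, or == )<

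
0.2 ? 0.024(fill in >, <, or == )>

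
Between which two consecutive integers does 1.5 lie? 1 and 2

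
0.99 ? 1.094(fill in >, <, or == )<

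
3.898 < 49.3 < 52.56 True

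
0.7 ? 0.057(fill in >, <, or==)>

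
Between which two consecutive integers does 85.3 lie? 85 and 86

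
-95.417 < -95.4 True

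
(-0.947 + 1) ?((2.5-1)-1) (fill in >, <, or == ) <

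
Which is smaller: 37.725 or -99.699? -99.699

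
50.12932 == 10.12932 False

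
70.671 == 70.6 False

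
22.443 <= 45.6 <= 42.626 False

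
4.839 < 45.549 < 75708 True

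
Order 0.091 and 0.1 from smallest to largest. 0.091, 0.1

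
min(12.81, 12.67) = 12.67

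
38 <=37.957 False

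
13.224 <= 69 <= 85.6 True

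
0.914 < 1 True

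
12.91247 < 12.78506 False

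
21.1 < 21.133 True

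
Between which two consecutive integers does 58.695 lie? 58 and 59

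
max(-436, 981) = 981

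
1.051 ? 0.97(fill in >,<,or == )>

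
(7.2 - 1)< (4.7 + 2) True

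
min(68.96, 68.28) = 68.28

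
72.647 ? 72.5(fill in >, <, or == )>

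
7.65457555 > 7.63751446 True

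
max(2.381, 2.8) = 2.8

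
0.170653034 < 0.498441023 True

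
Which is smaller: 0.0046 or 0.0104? 0.0046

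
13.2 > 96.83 False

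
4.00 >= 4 True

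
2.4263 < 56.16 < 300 True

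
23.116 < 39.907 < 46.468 True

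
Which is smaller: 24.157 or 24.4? 24.157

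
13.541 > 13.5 True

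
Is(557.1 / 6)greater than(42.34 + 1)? Yes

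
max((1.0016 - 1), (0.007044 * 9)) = 0.063396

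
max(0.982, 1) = 1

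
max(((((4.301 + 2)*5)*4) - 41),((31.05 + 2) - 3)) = 85.02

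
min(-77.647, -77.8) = -77.8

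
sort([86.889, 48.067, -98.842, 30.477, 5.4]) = [-98.842, 5.4, 30.477, 48.067, 86.889]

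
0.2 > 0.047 True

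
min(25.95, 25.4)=25.4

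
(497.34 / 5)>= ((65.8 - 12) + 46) False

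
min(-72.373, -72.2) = -72.373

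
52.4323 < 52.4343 True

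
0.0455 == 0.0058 False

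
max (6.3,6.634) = 6.634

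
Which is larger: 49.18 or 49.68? 49.68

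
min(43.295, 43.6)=43.295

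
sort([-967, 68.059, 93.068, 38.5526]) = [-967, 38.5526, 68.059, 93.068]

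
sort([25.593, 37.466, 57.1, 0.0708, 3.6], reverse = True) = [57.1, 37.466, 25.593, 3.6, 0.0708]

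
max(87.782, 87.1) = 87.782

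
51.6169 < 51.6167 False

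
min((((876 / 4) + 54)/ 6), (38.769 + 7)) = 45.5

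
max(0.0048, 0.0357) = 0.0357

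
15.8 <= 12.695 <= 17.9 False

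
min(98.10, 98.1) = 98.10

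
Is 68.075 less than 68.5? Yes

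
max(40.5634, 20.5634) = 40.5634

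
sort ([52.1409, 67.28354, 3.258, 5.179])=[3.258, 5.179, 52.1409, 67.28354]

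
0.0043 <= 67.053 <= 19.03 False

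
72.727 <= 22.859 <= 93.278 False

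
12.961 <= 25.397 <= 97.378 True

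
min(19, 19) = 19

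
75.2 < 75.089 False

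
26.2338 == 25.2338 False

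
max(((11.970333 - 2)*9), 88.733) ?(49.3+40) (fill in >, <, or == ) >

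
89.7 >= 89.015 True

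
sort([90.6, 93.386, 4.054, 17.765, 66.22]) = [4.054, 17.765, 66.22, 90.6, 93.386]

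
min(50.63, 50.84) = 50.63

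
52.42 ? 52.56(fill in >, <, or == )<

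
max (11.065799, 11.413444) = 11.413444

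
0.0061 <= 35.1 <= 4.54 False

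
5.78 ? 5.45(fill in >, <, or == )>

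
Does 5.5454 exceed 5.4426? Yes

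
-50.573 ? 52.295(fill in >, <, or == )<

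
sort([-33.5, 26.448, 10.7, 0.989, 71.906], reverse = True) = [71.906, 26.448, 10.7, 0.989, -33.5]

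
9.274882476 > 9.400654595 False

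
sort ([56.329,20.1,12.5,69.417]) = [12.5,20.1,56.329,69.417]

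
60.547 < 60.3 False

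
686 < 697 True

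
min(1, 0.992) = 0.992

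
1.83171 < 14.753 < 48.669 True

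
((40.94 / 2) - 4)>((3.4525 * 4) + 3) False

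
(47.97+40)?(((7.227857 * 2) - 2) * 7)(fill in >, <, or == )>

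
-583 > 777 False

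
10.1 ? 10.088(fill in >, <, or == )>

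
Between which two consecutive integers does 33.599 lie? 33 and 34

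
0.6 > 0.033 True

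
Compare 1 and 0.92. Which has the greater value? 1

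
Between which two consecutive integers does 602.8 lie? 602 and 603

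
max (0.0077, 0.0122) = 0.0122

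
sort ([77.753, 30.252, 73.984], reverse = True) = [77.753, 73.984, 30.252]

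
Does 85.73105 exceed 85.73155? No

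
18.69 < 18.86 True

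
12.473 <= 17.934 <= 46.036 True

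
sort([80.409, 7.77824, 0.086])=[0.086, 7.77824, 80.409]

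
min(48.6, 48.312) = 48.312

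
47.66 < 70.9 True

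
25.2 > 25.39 False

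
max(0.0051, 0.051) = 0.051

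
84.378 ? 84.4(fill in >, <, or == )<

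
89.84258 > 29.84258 True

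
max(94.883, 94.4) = 94.883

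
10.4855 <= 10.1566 False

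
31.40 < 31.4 False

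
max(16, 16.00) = 16.00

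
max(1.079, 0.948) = 1.079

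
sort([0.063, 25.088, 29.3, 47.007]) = [0.063, 25.088, 29.3, 47.007]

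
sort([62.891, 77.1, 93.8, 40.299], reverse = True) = [93.8, 77.1, 62.891, 40.299]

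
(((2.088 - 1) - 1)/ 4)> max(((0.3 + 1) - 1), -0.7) False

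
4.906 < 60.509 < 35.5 False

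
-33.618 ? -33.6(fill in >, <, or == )<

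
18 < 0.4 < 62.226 False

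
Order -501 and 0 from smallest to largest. -501, 0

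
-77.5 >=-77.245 False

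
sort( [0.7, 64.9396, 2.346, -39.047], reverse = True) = [64.9396, 2.346, 0.7, -39.047]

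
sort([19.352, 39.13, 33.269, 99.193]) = [19.352, 33.269, 39.13, 99.193]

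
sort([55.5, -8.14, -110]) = [-110, -8.14, 55.5]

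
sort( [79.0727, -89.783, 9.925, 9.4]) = [-89.783, 9.4, 9.925, 79.0727]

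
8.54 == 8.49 False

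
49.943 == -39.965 False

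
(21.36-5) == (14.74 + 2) False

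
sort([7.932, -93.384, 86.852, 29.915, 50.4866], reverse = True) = [86.852, 50.4866, 29.915, 7.932, -93.384]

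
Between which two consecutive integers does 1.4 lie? 1 and 2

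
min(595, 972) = 595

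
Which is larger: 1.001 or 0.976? 1.001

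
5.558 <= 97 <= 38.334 False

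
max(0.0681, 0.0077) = 0.0681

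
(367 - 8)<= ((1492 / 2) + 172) True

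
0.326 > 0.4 False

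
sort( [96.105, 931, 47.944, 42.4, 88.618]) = [42.4, 47.944, 88.618, 96.105, 931]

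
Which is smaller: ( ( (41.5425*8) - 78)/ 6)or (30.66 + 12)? ( ( (41.5425*8) - 78)/ 6)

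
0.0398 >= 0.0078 True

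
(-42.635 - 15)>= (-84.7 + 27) True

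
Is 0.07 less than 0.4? Yes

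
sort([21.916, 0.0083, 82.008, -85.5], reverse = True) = [82.008, 21.916, 0.0083, -85.5]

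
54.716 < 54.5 False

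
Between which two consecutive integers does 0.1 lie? 0 and 1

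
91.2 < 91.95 True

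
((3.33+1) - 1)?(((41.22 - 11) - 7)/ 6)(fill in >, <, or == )<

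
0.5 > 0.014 True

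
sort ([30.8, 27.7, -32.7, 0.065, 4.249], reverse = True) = [30.8, 27.7, 4.249, 0.065, -32.7]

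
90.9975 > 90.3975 True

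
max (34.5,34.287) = 34.5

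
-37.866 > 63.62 False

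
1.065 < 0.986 False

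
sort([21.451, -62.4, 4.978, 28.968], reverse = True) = [28.968, 21.451, 4.978, -62.4]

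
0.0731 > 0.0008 True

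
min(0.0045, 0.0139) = 0.0045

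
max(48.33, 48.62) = 48.62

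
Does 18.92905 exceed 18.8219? Yes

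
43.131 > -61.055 True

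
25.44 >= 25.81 False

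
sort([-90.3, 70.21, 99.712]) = [-90.3, 70.21, 99.712]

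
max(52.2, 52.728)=52.728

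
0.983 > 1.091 False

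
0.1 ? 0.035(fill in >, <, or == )>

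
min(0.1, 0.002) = 0.002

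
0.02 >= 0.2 False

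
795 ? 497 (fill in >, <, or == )>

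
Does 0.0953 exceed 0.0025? Yes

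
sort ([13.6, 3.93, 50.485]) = [3.93, 13.6, 50.485]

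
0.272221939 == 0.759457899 False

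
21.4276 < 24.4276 True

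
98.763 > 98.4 True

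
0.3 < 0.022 False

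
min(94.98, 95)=94.98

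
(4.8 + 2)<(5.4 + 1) False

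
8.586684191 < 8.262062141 False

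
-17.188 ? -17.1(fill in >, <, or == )<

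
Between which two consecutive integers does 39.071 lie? 39 and 40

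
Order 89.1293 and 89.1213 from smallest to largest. 89.1213, 89.1293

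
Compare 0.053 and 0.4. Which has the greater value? 0.4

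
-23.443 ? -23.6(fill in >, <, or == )>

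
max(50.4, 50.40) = 50.40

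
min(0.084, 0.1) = 0.084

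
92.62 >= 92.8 False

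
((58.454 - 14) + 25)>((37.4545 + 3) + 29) False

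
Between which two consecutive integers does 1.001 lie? 1 and 2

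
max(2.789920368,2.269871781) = 2.789920368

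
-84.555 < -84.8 False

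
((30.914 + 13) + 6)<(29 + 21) True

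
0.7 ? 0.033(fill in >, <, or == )>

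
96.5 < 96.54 True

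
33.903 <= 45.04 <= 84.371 True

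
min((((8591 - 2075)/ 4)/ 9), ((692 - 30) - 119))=181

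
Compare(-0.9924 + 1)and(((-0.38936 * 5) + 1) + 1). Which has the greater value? (((-0.38936 * 5) + 1) + 1)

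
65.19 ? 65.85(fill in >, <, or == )<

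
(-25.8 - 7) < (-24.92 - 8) False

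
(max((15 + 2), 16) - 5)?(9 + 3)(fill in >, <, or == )==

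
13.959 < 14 True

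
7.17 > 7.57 False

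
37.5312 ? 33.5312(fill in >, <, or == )>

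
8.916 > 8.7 True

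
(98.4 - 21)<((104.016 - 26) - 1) False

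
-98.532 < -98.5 True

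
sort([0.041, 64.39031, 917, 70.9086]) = [0.041, 64.39031, 70.9086, 917]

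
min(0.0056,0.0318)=0.0056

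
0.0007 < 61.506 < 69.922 True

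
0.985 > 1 False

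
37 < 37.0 False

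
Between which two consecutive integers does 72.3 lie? 72 and 73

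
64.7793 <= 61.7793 False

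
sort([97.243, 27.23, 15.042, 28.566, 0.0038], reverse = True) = [97.243, 28.566, 27.23, 15.042, 0.0038]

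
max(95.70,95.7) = 95.7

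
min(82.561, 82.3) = 82.3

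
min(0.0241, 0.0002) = 0.0002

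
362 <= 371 True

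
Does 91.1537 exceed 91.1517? Yes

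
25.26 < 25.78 True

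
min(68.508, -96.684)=-96.684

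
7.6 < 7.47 False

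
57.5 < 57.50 False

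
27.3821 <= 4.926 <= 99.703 False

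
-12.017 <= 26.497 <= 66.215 True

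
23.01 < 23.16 True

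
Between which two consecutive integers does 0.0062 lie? 0 and 1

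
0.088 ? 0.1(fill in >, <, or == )<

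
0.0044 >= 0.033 False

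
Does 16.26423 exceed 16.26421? Yes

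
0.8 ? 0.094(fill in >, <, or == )>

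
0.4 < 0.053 False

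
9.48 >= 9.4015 True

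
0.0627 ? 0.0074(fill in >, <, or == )>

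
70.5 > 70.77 False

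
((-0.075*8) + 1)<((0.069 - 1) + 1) False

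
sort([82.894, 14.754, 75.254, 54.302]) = [14.754, 54.302, 75.254, 82.894]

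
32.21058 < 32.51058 True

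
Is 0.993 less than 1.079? Yes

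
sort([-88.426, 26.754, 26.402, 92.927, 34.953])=[-88.426, 26.402, 26.754, 34.953, 92.927]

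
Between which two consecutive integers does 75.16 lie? 75 and 76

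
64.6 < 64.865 True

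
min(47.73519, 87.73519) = 47.73519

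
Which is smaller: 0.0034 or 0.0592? 0.0034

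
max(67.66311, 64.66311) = 67.66311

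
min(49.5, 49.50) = 49.5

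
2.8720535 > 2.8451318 True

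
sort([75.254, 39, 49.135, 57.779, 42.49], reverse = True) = [75.254, 57.779, 49.135, 42.49, 39]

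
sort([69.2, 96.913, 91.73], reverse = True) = [96.913, 91.73, 69.2]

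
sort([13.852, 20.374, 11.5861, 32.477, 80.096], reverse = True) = [80.096, 32.477, 20.374, 13.852, 11.5861]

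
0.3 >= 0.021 True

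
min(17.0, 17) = 17.0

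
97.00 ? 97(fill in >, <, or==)==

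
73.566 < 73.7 True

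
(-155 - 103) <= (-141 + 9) True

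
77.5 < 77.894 True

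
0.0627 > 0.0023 True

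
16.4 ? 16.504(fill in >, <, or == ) <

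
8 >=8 True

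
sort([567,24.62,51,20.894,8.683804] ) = [8.683804,20.894,24.62,51,567]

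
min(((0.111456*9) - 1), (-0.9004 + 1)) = 0.003104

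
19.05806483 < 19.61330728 True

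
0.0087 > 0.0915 False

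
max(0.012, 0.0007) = 0.012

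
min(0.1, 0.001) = 0.001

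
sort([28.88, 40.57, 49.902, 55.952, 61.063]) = [28.88, 40.57, 49.902, 55.952, 61.063]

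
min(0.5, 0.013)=0.013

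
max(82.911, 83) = 83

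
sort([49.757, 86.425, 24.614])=[24.614, 49.757, 86.425]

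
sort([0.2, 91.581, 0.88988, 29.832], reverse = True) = [91.581, 29.832, 0.88988, 0.2]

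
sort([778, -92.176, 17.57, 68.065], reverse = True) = [778, 68.065, 17.57, -92.176]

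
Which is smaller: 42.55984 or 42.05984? 42.05984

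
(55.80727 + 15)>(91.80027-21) True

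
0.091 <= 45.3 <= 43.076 False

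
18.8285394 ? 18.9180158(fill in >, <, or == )<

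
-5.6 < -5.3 True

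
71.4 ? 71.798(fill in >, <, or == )<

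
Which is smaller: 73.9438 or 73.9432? 73.9432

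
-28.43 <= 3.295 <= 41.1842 True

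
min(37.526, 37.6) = 37.526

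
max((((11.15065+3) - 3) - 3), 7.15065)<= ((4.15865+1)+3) True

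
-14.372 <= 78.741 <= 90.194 True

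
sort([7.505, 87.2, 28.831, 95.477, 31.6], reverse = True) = [95.477, 87.2, 31.6, 28.831, 7.505]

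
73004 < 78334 True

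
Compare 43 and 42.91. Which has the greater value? 43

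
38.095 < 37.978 False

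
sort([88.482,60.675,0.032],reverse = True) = [88.482,60.675,0.032]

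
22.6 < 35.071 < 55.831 True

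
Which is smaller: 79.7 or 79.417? 79.417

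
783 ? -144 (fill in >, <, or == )>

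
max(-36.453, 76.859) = 76.859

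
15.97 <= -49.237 False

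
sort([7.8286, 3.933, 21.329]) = [3.933, 7.8286, 21.329]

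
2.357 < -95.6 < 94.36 False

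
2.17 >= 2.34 False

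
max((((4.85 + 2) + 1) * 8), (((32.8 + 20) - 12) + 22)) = 62.8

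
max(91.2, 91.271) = 91.271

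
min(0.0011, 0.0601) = 0.0011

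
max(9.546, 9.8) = 9.8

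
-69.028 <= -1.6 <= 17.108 True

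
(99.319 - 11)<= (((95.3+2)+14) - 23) False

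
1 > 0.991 True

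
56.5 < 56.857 True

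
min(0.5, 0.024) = 0.024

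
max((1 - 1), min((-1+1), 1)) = 0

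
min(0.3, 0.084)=0.084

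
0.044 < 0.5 True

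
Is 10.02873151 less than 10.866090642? Yes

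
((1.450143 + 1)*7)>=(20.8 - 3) False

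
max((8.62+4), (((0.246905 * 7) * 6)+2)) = 12.62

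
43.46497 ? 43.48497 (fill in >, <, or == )<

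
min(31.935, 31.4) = 31.4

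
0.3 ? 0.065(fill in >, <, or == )>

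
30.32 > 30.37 False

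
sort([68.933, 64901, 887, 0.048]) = [0.048, 68.933, 887, 64901]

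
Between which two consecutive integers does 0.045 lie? 0 and 1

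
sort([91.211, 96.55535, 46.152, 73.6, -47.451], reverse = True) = [96.55535, 91.211, 73.6, 46.152, -47.451]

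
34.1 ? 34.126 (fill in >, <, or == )<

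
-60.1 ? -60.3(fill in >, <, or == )>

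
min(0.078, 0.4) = 0.078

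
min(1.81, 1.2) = 1.2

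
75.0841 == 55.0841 False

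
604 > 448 True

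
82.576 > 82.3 True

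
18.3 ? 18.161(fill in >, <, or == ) >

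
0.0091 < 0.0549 True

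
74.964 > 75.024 False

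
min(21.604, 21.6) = 21.6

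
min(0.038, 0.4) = 0.038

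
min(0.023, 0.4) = 0.023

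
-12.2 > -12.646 True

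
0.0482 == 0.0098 False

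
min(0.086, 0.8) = 0.086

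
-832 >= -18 False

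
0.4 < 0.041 False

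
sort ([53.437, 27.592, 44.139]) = [27.592, 44.139, 53.437]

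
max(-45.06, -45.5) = -45.06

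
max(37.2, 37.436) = 37.436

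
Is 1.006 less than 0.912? No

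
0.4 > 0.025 True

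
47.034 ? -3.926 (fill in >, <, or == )>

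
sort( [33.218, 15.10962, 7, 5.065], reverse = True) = [33.218, 15.10962, 7, 5.065]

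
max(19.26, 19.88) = 19.88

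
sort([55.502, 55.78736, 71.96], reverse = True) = [71.96, 55.78736, 55.502]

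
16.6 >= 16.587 True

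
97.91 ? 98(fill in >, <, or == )<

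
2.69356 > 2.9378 False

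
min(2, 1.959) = 1.959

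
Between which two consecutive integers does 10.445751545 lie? 10 and 11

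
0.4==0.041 False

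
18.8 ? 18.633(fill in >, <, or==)>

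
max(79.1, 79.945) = 79.945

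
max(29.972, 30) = 30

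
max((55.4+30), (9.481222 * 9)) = 85.4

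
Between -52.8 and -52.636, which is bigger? -52.636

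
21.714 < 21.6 False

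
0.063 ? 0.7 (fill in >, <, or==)<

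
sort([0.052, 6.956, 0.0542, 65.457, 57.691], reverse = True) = [65.457, 57.691, 6.956, 0.0542, 0.052]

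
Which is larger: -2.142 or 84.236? 84.236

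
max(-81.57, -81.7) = -81.57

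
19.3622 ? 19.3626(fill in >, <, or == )<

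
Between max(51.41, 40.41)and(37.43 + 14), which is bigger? (37.43 + 14)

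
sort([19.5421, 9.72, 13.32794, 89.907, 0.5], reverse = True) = [89.907, 19.5421, 13.32794, 9.72, 0.5]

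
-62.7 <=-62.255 True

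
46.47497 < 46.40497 False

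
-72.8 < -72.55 True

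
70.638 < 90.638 True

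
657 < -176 False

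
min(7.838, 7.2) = 7.2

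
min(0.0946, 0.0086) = 0.0086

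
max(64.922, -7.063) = 64.922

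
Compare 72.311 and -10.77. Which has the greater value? 72.311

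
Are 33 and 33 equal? Yes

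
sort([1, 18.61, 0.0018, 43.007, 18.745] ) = [0.0018, 1, 18.61, 18.745, 43.007]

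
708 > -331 True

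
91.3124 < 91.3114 False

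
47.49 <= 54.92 True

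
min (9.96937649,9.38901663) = 9.38901663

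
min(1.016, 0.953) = 0.953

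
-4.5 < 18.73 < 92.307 True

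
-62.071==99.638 False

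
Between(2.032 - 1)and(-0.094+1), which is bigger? (2.032 - 1)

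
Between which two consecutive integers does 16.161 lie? 16 and 17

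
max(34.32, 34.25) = 34.32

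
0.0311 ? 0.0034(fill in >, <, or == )>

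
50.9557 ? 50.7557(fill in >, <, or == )>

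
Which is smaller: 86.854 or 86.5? 86.5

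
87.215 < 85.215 False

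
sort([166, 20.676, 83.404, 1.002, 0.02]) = [0.02, 1.002, 20.676, 83.404, 166]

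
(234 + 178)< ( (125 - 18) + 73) False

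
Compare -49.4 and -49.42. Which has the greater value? -49.4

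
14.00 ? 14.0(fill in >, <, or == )==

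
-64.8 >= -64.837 True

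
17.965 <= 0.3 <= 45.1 False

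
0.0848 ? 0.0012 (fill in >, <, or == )>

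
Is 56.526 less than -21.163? No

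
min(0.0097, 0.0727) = 0.0097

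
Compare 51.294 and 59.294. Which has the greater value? 59.294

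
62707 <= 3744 False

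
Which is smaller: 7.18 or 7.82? 7.18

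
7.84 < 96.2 True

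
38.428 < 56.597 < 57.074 True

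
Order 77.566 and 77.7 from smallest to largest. 77.566, 77.7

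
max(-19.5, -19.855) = -19.5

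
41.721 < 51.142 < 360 True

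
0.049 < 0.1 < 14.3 True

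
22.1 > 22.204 False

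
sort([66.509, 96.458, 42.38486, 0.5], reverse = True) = [96.458, 66.509, 42.38486, 0.5]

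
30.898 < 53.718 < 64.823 True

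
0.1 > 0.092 True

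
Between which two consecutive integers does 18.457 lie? 18 and 19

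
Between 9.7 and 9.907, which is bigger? 9.907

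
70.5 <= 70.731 True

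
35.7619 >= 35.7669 False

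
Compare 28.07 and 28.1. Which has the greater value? 28.1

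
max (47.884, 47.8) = 47.884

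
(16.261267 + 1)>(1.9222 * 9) False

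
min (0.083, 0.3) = 0.083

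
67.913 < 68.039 True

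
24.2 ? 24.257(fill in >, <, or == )<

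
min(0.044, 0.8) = 0.044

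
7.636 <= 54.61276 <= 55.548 True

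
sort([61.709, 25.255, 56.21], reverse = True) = [61.709, 56.21, 25.255]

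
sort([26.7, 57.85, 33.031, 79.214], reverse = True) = [79.214, 57.85, 33.031, 26.7]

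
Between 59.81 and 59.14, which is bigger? 59.81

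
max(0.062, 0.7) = 0.7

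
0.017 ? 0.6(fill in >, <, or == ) <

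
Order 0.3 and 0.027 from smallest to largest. 0.027, 0.3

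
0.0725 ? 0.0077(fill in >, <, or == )>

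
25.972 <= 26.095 True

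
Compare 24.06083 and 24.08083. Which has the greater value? 24.08083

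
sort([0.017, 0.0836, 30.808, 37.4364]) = [0.017, 0.0836, 30.808, 37.4364]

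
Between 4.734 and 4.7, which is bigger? 4.734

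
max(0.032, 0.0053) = 0.032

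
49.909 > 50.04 False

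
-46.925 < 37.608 True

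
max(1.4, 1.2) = 1.4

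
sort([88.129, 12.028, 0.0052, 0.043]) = [0.0052, 0.043, 12.028, 88.129]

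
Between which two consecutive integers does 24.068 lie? 24 and 25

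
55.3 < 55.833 True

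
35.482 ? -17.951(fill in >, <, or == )>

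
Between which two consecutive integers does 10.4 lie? 10 and 11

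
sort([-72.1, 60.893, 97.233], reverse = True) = [97.233, 60.893, -72.1]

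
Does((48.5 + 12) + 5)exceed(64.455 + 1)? Yes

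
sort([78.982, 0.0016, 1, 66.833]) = [0.0016, 1, 66.833, 78.982]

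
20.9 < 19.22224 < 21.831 False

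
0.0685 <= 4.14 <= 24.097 True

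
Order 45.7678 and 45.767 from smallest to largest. 45.767, 45.7678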